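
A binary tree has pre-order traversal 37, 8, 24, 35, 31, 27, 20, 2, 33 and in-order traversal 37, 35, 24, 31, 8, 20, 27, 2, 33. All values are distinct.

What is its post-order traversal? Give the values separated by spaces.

35 31 24 20 33 2 27 8 37

The first element of pre-order is the root; it splits in-order into left and right subtrees.
Root 37: left subtree has 0 nodes { }, right has 8 {35, 24, 31, 8, 20, 27, 2, 33}.
  Root 8: left subtree has 3 nodes {35, 24, 31}, right has 4 {20, 27, 2, 33}.
    Root 24: left subtree has 1 node {35}, right has 1 {31}.
    Root 27: left subtree has 1 node {20}, right has 2 {2, 33}.
      Root 2: left subtree has 0 nodes { }, right has 1 {33}.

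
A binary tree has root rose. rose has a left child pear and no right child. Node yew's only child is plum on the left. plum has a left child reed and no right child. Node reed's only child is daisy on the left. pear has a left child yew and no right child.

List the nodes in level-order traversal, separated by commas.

Level-order visits nodes level by level from the root, left to right within each level.
Level 0: rose
Level 1: pear
Level 2: yew
Level 3: plum
Level 4: reed
Level 5: daisy

rose, pear, yew, plum, reed, daisy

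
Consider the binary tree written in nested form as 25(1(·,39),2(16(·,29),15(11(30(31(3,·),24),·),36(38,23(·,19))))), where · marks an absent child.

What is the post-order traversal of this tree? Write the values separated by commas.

39, 1, 29, 16, 3, 31, 24, 30, 11, 38, 19, 23, 36, 15, 2, 25

Post-order visits the left subtree, then the right subtree, then the node.
At 25: go left to 1.
  At 1: no left child.
  At 1: go right to 39.
    39 is a leaf — visit 39.
  Visit 1.
At 25: go right to 2.
  At 2: go left to 16.
    At 16: no left child.
    At 16: go right to 29.
      29 is a leaf — visit 29.
    Visit 16.
  At 2: go right to 15.
    At 15: go left to 11.
      At 11: go left to 30.
        At 30: go left to 31.
          At 31: go left to 3.
            3 is a leaf — visit 3.
          At 31: no right child.
          Visit 31.
        At 30: go right to 24.
          24 is a leaf — visit 24.
        Visit 30.
      At 11: no right child.
      Visit 11.
    At 15: go right to 36.
      At 36: go left to 38.
        38 is a leaf — visit 38.
      At 36: go right to 23.
        At 23: no left child.
        At 23: go right to 19.
          19 is a leaf — visit 19.
        Visit 23.
      Visit 36.
    Visit 15.
  Visit 2.
Visit 25.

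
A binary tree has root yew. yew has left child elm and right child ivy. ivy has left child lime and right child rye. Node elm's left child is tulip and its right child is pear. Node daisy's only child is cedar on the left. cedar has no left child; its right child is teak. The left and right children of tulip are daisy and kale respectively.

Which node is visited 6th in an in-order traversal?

elm

In-order visits the left subtree, then the node, then the right subtree.
At yew: go left to elm.
  At elm: go left to tulip.
    At tulip: go left to daisy.
      At daisy: go left to cedar.
        At cedar: no left child.
        Visit cedar.
        At cedar: go right to teak.
          teak is a leaf — visit teak.
      Visit daisy.
      At daisy: no right child.
    Visit tulip.
    At tulip: go right to kale.
      kale is a leaf — visit kale.
  Visit elm.
  At elm: go right to pear.
    pear is a leaf — visit pear.
Visit yew.
At yew: go right to ivy.
  At ivy: go left to lime.
    lime is a leaf — visit lime.
  Visit ivy.
  At ivy: go right to rye.
    rye is a leaf — visit rye.
Full in-order sequence: cedar, teak, daisy, tulip, kale, elm, pear, yew, lime, ivy, rye.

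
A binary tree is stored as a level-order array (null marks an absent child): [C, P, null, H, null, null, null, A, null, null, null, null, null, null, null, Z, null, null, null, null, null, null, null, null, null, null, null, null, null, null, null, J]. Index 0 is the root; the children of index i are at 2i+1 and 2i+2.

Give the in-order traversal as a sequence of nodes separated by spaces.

In-order visits the left subtree, then the node, then the right subtree.
At C: go left to P.
  At P: go left to H.
    At H: go left to A.
      At A: go left to Z.
        At Z: go left to J.
          J is a leaf — visit J.
        Visit Z.
        At Z: no right child.
      Visit A.
      At A: no right child.
    Visit H.
    At H: no right child.
  Visit P.
  At P: no right child.
Visit C.
At C: no right child.

J Z A H P C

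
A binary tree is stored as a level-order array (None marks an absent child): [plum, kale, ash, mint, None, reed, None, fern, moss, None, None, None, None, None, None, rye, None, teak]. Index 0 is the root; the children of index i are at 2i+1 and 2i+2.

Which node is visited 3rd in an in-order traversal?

mint

In-order visits the left subtree, then the node, then the right subtree.
At plum: go left to kale.
  At kale: go left to mint.
    At mint: go left to fern.
      At fern: go left to rye.
        rye is a leaf — visit rye.
      Visit fern.
      At fern: no right child.
    Visit mint.
    At mint: go right to moss.
      At moss: go left to teak.
        teak is a leaf — visit teak.
      Visit moss.
      At moss: no right child.
  Visit kale.
  At kale: no right child.
Visit plum.
At plum: go right to ash.
  At ash: go left to reed.
    reed is a leaf — visit reed.
  Visit ash.
  At ash: no right child.
Full in-order sequence: rye, fern, mint, teak, moss, kale, plum, reed, ash.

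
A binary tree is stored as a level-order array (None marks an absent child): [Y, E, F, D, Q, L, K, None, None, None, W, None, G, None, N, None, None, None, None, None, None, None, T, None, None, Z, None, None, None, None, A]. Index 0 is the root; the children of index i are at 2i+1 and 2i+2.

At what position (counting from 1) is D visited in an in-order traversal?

In-order visits the left subtree, then the node, then the right subtree.
At Y: go left to E.
  At E: go left to D.
    D is a leaf — visit D.
  Visit E.
  At E: go right to Q.
    At Q: no left child.
    Visit Q.
    At Q: go right to W.
      At W: no left child.
      Visit W.
      At W: go right to T.
        T is a leaf — visit T.
Visit Y.
At Y: go right to F.
  At F: go left to L.
    At L: no left child.
    Visit L.
    At L: go right to G.
      At G: go left to Z.
        Z is a leaf — visit Z.
      Visit G.
      At G: no right child.
  Visit F.
  At F: go right to K.
    At K: no left child.
    Visit K.
    At K: go right to N.
      At N: no left child.
      Visit N.
      At N: go right to A.
        A is a leaf — visit A.
Full in-order sequence: D, E, Q, W, T, Y, L, Z, G, F, K, N, A.

1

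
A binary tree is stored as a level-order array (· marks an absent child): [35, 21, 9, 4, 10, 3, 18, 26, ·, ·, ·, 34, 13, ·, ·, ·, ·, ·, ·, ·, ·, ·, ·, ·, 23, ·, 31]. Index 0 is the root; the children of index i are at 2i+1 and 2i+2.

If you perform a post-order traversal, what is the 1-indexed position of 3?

9

Post-order visits the left subtree, then the right subtree, then the node.
At 35: go left to 21.
  At 21: go left to 4.
    At 4: go left to 26.
      26 is a leaf — visit 26.
    At 4: no right child.
    Visit 4.
  At 21: go right to 10.
    10 is a leaf — visit 10.
  Visit 21.
At 35: go right to 9.
  At 9: go left to 3.
    At 3: go left to 34.
      At 34: no left child.
      At 34: go right to 23.
        23 is a leaf — visit 23.
      Visit 34.
    At 3: go right to 13.
      At 13: no left child.
      At 13: go right to 31.
        31 is a leaf — visit 31.
      Visit 13.
    Visit 3.
  At 9: go right to 18.
    18 is a leaf — visit 18.
  Visit 9.
Visit 35.
Full post-order sequence: 26, 4, 10, 21, 23, 34, 31, 13, 3, 18, 9, 35.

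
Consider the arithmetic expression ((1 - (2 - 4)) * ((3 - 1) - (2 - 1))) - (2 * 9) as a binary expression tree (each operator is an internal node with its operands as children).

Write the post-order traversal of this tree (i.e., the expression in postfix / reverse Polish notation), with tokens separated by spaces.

1 2 4 - - 3 1 - 2 1 - - * 2 9 * -

Post-order on an expression tree gives postfix notation: for each operator, emit left operand, right operand, then the operator.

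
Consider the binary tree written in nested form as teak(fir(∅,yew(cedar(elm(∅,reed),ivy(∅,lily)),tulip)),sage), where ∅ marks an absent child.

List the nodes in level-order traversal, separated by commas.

Level-order visits nodes level by level from the root, left to right within each level.
Level 0: teak
Level 1: fir, sage
Level 2: yew
Level 3: cedar, tulip
Level 4: elm, ivy
Level 5: reed, lily

teak, fir, sage, yew, cedar, tulip, elm, ivy, reed, lily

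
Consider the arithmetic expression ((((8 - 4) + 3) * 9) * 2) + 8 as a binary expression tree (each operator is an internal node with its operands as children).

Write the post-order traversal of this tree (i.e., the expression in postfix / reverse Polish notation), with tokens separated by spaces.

Post-order on an expression tree gives postfix notation: for each operator, emit left operand, right operand, then the operator.

8 4 - 3 + 9 * 2 * 8 +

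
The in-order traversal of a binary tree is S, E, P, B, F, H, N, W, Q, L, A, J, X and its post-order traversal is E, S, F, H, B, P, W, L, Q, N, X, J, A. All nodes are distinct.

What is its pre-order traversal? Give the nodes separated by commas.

The last element of post-order is the root; it splits in-order into left and right subtrees.
Root A: left subtree has 10 nodes {S, E, P, B, F, H, N, W, Q, L}, right has 2 {J, X}.
  Root N: left subtree has 6 nodes {S, E, P, B, F, H}, right has 3 {W, Q, L}.
    Root P: left subtree has 2 nodes {S, E}, right has 3 {B, F, H}.
      Root S: left subtree has 0 nodes { }, right has 1 {E}.
      Root B: left subtree has 0 nodes { }, right has 2 {F, H}.
        Root H: left subtree has 1 node {F}, right has 0 { }.
    Root Q: left subtree has 1 node {W}, right has 1 {L}.
  Root J: left subtree has 0 nodes { }, right has 1 {X}.

A, N, P, S, E, B, H, F, Q, W, L, J, X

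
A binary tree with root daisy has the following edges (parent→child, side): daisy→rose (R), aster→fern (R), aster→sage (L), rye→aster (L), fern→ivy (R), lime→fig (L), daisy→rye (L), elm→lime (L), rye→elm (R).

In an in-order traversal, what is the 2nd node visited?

In-order visits the left subtree, then the node, then the right subtree.
At daisy: go left to rye.
  At rye: go left to aster.
    At aster: go left to sage.
      sage is a leaf — visit sage.
    Visit aster.
    At aster: go right to fern.
      At fern: no left child.
      Visit fern.
      At fern: go right to ivy.
        ivy is a leaf — visit ivy.
  Visit rye.
  At rye: go right to elm.
    At elm: go left to lime.
      At lime: go left to fig.
        fig is a leaf — visit fig.
      Visit lime.
      At lime: no right child.
    Visit elm.
    At elm: no right child.
Visit daisy.
At daisy: go right to rose.
  rose is a leaf — visit rose.
Full in-order sequence: sage, aster, fern, ivy, rye, fig, lime, elm, daisy, rose.

aster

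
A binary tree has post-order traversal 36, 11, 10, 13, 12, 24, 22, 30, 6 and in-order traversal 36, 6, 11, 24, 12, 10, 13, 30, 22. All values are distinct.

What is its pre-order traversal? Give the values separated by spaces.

6 36 30 24 11 12 13 10 22

The last element of post-order is the root; it splits in-order into left and right subtrees.
Root 6: left subtree has 1 node {36}, right has 7 {11, 24, 12, 10, 13, 30, 22}.
  Root 30: left subtree has 5 nodes {11, 24, 12, 10, 13}, right has 1 {22}.
    Root 24: left subtree has 1 node {11}, right has 3 {12, 10, 13}.
      Root 12: left subtree has 0 nodes { }, right has 2 {10, 13}.
        Root 13: left subtree has 1 node {10}, right has 0 { }.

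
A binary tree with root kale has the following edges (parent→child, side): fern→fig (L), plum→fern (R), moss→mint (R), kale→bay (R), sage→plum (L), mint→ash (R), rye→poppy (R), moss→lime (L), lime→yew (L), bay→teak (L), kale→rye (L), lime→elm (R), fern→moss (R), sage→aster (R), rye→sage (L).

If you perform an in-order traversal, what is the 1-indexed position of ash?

In-order visits the left subtree, then the node, then the right subtree.
At kale: go left to rye.
  At rye: go left to sage.
    At sage: go left to plum.
      At plum: no left child.
      Visit plum.
      At plum: go right to fern.
        At fern: go left to fig.
          fig is a leaf — visit fig.
        Visit fern.
        At fern: go right to moss.
          At moss: go left to lime.
            At lime: go left to yew.
              yew is a leaf — visit yew.
            Visit lime.
            At lime: go right to elm.
              elm is a leaf — visit elm.
          Visit moss.
          At moss: go right to mint.
            At mint: no left child.
            Visit mint.
            At mint: go right to ash.
              ash is a leaf — visit ash.
    Visit sage.
    At sage: go right to aster.
      aster is a leaf — visit aster.
  Visit rye.
  At rye: go right to poppy.
    poppy is a leaf — visit poppy.
Visit kale.
At kale: go right to bay.
  At bay: go left to teak.
    teak is a leaf — visit teak.
  Visit bay.
  At bay: no right child.
Full in-order sequence: plum, fig, fern, yew, lime, elm, moss, mint, ash, sage, aster, rye, poppy, kale, teak, bay.

9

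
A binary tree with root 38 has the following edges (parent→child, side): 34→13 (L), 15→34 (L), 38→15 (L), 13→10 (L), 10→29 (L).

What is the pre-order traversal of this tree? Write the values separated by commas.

38, 15, 34, 13, 10, 29

Pre-order visits the node, then its left subtree, then its right subtree.
Visit 38.
At 38: go left to 15.
  Visit 15.
  At 15: go left to 34.
    Visit 34.
    At 34: go left to 13.
      Visit 13.
      At 13: go left to 10.
        Visit 10.
        At 10: go left to 29.
          29 is a leaf — visit 29.
        At 10: no right child.
      At 13: no right child.
    At 34: no right child.
  At 15: no right child.
At 38: no right child.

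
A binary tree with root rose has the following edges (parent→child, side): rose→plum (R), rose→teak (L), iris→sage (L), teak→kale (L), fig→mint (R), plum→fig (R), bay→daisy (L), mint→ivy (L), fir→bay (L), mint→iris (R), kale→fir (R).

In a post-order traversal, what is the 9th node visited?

mint

Post-order visits the left subtree, then the right subtree, then the node.
At rose: go left to teak.
  At teak: go left to kale.
    At kale: no left child.
    At kale: go right to fir.
      At fir: go left to bay.
        At bay: go left to daisy.
          daisy is a leaf — visit daisy.
        At bay: no right child.
        Visit bay.
      At fir: no right child.
      Visit fir.
    Visit kale.
  At teak: no right child.
  Visit teak.
At rose: go right to plum.
  At plum: no left child.
  At plum: go right to fig.
    At fig: no left child.
    At fig: go right to mint.
      At mint: go left to ivy.
        ivy is a leaf — visit ivy.
      At mint: go right to iris.
        At iris: go left to sage.
          sage is a leaf — visit sage.
        At iris: no right child.
        Visit iris.
      Visit mint.
    Visit fig.
  Visit plum.
Visit rose.
Full post-order sequence: daisy, bay, fir, kale, teak, ivy, sage, iris, mint, fig, plum, rose.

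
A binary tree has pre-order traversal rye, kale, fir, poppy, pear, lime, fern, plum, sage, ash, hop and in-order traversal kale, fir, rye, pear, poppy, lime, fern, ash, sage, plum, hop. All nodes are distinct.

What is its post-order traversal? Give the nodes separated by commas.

fir, kale, pear, ash, sage, hop, plum, fern, lime, poppy, rye

The first element of pre-order is the root; it splits in-order into left and right subtrees.
Root rye: left subtree has 2 nodes {kale, fir}, right has 8 {pear, poppy, lime, fern, ash, sage, plum, hop}.
  Root kale: left subtree has 0 nodes { }, right has 1 {fir}.
  Root poppy: left subtree has 1 node {pear}, right has 6 {lime, fern, ash, sage, plum, hop}.
    Root lime: left subtree has 0 nodes { }, right has 5 {fern, ash, sage, plum, hop}.
      Root fern: left subtree has 0 nodes { }, right has 4 {ash, sage, plum, hop}.
        Root plum: left subtree has 2 nodes {ash, sage}, right has 1 {hop}.
          Root sage: left subtree has 1 node {ash}, right has 0 { }.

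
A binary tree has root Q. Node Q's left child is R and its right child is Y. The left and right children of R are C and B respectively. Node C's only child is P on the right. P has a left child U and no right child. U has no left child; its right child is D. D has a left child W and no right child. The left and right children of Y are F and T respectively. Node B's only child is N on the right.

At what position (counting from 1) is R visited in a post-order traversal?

Post-order visits the left subtree, then the right subtree, then the node.
At Q: go left to R.
  At R: go left to C.
    At C: no left child.
    At C: go right to P.
      At P: go left to U.
        At U: no left child.
        At U: go right to D.
          At D: go left to W.
            W is a leaf — visit W.
          At D: no right child.
          Visit D.
        Visit U.
      At P: no right child.
      Visit P.
    Visit C.
  At R: go right to B.
    At B: no left child.
    At B: go right to N.
      N is a leaf — visit N.
    Visit B.
  Visit R.
At Q: go right to Y.
  At Y: go left to F.
    F is a leaf — visit F.
  At Y: go right to T.
    T is a leaf — visit T.
  Visit Y.
Visit Q.
Full post-order sequence: W, D, U, P, C, N, B, R, F, T, Y, Q.

8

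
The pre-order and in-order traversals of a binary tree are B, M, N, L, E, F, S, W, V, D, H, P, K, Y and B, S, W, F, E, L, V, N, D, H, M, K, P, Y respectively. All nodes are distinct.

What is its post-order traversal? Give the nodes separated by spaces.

W S F E V L H D N K Y P M B

The first element of pre-order is the root; it splits in-order into left and right subtrees.
Root B: left subtree has 0 nodes { }, right has 13 {S, W, F, E, L, V, N, D, H, M, K, P, Y}.
  Root M: left subtree has 9 nodes {S, W, F, E, L, V, N, D, H}, right has 3 {K, P, Y}.
    Root N: left subtree has 6 nodes {S, W, F, E, L, V}, right has 2 {D, H}.
      Root L: left subtree has 4 nodes {S, W, F, E}, right has 1 {V}.
        Root E: left subtree has 3 nodes {S, W, F}, right has 0 { }.
          Root F: left subtree has 2 nodes {S, W}, right has 0 { }.
            Root S: left subtree has 0 nodes { }, right has 1 {W}.
      Root D: left subtree has 0 nodes { }, right has 1 {H}.
    Root P: left subtree has 1 node {K}, right has 1 {Y}.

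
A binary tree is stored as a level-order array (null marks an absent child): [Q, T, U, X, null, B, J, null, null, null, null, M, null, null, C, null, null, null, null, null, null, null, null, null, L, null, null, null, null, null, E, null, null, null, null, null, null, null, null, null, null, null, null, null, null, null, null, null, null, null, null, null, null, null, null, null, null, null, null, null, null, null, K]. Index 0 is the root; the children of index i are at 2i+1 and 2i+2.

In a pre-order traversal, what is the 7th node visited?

L

Pre-order visits the node, then its left subtree, then its right subtree.
Visit Q.
At Q: go left to T.
  Visit T.
  At T: go left to X.
    X is a leaf — visit X.
  At T: no right child.
At Q: go right to U.
  Visit U.
  At U: go left to B.
    Visit B.
    At B: go left to M.
      Visit M.
      At M: no left child.
      At M: go right to L.
        L is a leaf — visit L.
    At B: no right child.
  At U: go right to J.
    Visit J.
    At J: no left child.
    At J: go right to C.
      Visit C.
      At C: no left child.
      At C: go right to E.
        Visit E.
        At E: no left child.
        At E: go right to K.
          K is a leaf — visit K.
Full pre-order sequence: Q, T, X, U, B, M, L, J, C, E, K.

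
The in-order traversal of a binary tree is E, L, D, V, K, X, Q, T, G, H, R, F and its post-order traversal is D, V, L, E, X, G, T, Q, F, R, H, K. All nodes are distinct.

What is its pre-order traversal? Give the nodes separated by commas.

The last element of post-order is the root; it splits in-order into left and right subtrees.
Root K: left subtree has 4 nodes {E, L, D, V}, right has 7 {X, Q, T, G, H, R, F}.
  Root E: left subtree has 0 nodes { }, right has 3 {L, D, V}.
    Root L: left subtree has 0 nodes { }, right has 2 {D, V}.
      Root V: left subtree has 1 node {D}, right has 0 { }.
  Root H: left subtree has 4 nodes {X, Q, T, G}, right has 2 {R, F}.
    Root Q: left subtree has 1 node {X}, right has 2 {T, G}.
      Root T: left subtree has 0 nodes { }, right has 1 {G}.
    Root R: left subtree has 0 nodes { }, right has 1 {F}.

K, E, L, V, D, H, Q, X, T, G, R, F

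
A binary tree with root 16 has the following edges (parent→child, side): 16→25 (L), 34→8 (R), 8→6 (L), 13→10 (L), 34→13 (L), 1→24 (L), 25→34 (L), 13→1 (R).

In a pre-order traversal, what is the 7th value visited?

Pre-order visits the node, then its left subtree, then its right subtree.
Visit 16.
At 16: go left to 25.
  Visit 25.
  At 25: go left to 34.
    Visit 34.
    At 34: go left to 13.
      Visit 13.
      At 13: go left to 10.
        10 is a leaf — visit 10.
      At 13: go right to 1.
        Visit 1.
        At 1: go left to 24.
          24 is a leaf — visit 24.
        At 1: no right child.
    At 34: go right to 8.
      Visit 8.
      At 8: go left to 6.
        6 is a leaf — visit 6.
      At 8: no right child.
  At 25: no right child.
At 16: no right child.
Full pre-order sequence: 16, 25, 34, 13, 10, 1, 24, 8, 6.

24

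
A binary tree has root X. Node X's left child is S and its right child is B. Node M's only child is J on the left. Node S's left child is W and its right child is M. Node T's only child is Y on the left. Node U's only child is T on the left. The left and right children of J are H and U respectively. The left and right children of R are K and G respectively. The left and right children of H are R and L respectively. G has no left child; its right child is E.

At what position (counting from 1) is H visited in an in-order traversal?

In-order visits the left subtree, then the node, then the right subtree.
At X: go left to S.
  At S: go left to W.
    W is a leaf — visit W.
  Visit S.
  At S: go right to M.
    At M: go left to J.
      At J: go left to H.
        At H: go left to R.
          At R: go left to K.
            K is a leaf — visit K.
          Visit R.
          At R: go right to G.
            At G: no left child.
            Visit G.
            At G: go right to E.
              E is a leaf — visit E.
        Visit H.
        At H: go right to L.
          L is a leaf — visit L.
      Visit J.
      At J: go right to U.
        At U: go left to T.
          At T: go left to Y.
            Y is a leaf — visit Y.
          Visit T.
          At T: no right child.
        Visit U.
        At U: no right child.
    Visit M.
    At M: no right child.
Visit X.
At X: go right to B.
  B is a leaf — visit B.
Full in-order sequence: W, S, K, R, G, E, H, L, J, Y, T, U, M, X, B.

7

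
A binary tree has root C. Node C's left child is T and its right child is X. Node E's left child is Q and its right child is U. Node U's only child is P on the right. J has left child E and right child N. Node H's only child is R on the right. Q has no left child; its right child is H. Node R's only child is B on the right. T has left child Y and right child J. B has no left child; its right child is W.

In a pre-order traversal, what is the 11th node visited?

U

Pre-order visits the node, then its left subtree, then its right subtree.
Visit C.
At C: go left to T.
  Visit T.
  At T: go left to Y.
    Y is a leaf — visit Y.
  At T: go right to J.
    Visit J.
    At J: go left to E.
      Visit E.
      At E: go left to Q.
        Visit Q.
        At Q: no left child.
        At Q: go right to H.
          Visit H.
          At H: no left child.
          At H: go right to R.
            Visit R.
            At R: no left child.
            At R: go right to B.
              Visit B.
              At B: no left child.
              At B: go right to W.
                W is a leaf — visit W.
      At E: go right to U.
        Visit U.
        At U: no left child.
        At U: go right to P.
          P is a leaf — visit P.
    At J: go right to N.
      N is a leaf — visit N.
At C: go right to X.
  X is a leaf — visit X.
Full pre-order sequence: C, T, Y, J, E, Q, H, R, B, W, U, P, N, X.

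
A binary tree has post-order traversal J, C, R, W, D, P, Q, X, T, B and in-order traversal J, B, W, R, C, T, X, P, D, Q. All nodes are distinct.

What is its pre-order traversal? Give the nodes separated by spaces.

The last element of post-order is the root; it splits in-order into left and right subtrees.
Root B: left subtree has 1 node {J}, right has 8 {W, R, C, T, X, P, D, Q}.
  Root T: left subtree has 3 nodes {W, R, C}, right has 4 {X, P, D, Q}.
    Root W: left subtree has 0 nodes { }, right has 2 {R, C}.
      Root R: left subtree has 0 nodes { }, right has 1 {C}.
    Root X: left subtree has 0 nodes { }, right has 3 {P, D, Q}.
      Root Q: left subtree has 2 nodes {P, D}, right has 0 { }.
        Root P: left subtree has 0 nodes { }, right has 1 {D}.

B J T W R C X Q P D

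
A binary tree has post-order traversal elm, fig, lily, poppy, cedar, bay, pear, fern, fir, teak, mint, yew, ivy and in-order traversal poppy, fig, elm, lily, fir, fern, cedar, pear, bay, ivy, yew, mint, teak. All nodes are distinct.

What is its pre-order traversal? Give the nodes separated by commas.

ivy, fir, poppy, lily, fig, elm, fern, pear, cedar, bay, yew, mint, teak

The last element of post-order is the root; it splits in-order into left and right subtrees.
Root ivy: left subtree has 9 nodes {poppy, fig, elm, lily, fir, fern, cedar, pear, bay}, right has 3 {yew, mint, teak}.
  Root fir: left subtree has 4 nodes {poppy, fig, elm, lily}, right has 4 {fern, cedar, pear, bay}.
    Root poppy: left subtree has 0 nodes { }, right has 3 {fig, elm, lily}.
      Root lily: left subtree has 2 nodes {fig, elm}, right has 0 { }.
        Root fig: left subtree has 0 nodes { }, right has 1 {elm}.
    Root fern: left subtree has 0 nodes { }, right has 3 {cedar, pear, bay}.
      Root pear: left subtree has 1 node {cedar}, right has 1 {bay}.
  Root yew: left subtree has 0 nodes { }, right has 2 {mint, teak}.
    Root mint: left subtree has 0 nodes { }, right has 1 {teak}.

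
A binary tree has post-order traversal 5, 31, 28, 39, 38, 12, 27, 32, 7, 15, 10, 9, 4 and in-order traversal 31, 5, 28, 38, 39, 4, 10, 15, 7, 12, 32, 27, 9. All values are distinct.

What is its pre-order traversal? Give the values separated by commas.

4, 38, 28, 31, 5, 39, 9, 10, 15, 7, 32, 12, 27

The last element of post-order is the root; it splits in-order into left and right subtrees.
Root 4: left subtree has 5 nodes {31, 5, 28, 38, 39}, right has 7 {10, 15, 7, 12, 32, 27, 9}.
  Root 38: left subtree has 3 nodes {31, 5, 28}, right has 1 {39}.
    Root 28: left subtree has 2 nodes {31, 5}, right has 0 { }.
      Root 31: left subtree has 0 nodes { }, right has 1 {5}.
  Root 9: left subtree has 6 nodes {10, 15, 7, 12, 32, 27}, right has 0 { }.
    Root 10: left subtree has 0 nodes { }, right has 5 {15, 7, 12, 32, 27}.
      Root 15: left subtree has 0 nodes { }, right has 4 {7, 12, 32, 27}.
        Root 7: left subtree has 0 nodes { }, right has 3 {12, 32, 27}.
          Root 32: left subtree has 1 node {12}, right has 1 {27}.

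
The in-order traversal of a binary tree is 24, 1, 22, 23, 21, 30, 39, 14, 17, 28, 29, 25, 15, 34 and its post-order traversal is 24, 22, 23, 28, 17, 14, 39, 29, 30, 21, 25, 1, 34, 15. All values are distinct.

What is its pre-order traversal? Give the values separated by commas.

15, 1, 24, 25, 21, 23, 22, 30, 29, 39, 14, 17, 28, 34

The last element of post-order is the root; it splits in-order into left and right subtrees.
Root 15: left subtree has 12 nodes {24, 1, 22, 23, 21, 30, 39, 14, 17, 28, 29, 25}, right has 1 {34}.
  Root 1: left subtree has 1 node {24}, right has 10 {22, 23, 21, 30, 39, 14, 17, 28, 29, 25}.
    Root 25: left subtree has 9 nodes {22, 23, 21, 30, 39, 14, 17, 28, 29}, right has 0 { }.
      Root 21: left subtree has 2 nodes {22, 23}, right has 6 {30, 39, 14, 17, 28, 29}.
        Root 23: left subtree has 1 node {22}, right has 0 { }.
        Root 30: left subtree has 0 nodes { }, right has 5 {39, 14, 17, 28, 29}.
          Root 29: left subtree has 4 nodes {39, 14, 17, 28}, right has 0 { }.
            Root 39: left subtree has 0 nodes { }, right has 3 {14, 17, 28}.
              Root 14: left subtree has 0 nodes { }, right has 2 {17, 28}.
                Root 17: left subtree has 0 nodes { }, right has 1 {28}.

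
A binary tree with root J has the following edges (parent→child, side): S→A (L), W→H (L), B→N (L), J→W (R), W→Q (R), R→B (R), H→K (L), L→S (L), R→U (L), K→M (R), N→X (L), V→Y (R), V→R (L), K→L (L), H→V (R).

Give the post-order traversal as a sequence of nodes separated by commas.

A, S, L, M, K, U, X, N, B, R, Y, V, H, Q, W, J

Post-order visits the left subtree, then the right subtree, then the node.
At J: no left child.
At J: go right to W.
  At W: go left to H.
    At H: go left to K.
      At K: go left to L.
        At L: go left to S.
          At S: go left to A.
            A is a leaf — visit A.
          At S: no right child.
          Visit S.
        At L: no right child.
        Visit L.
      At K: go right to M.
        M is a leaf — visit M.
      Visit K.
    At H: go right to V.
      At V: go left to R.
        At R: go left to U.
          U is a leaf — visit U.
        At R: go right to B.
          At B: go left to N.
            At N: go left to X.
              X is a leaf — visit X.
            At N: no right child.
            Visit N.
          At B: no right child.
          Visit B.
        Visit R.
      At V: go right to Y.
        Y is a leaf — visit Y.
      Visit V.
    Visit H.
  At W: go right to Q.
    Q is a leaf — visit Q.
  Visit W.
Visit J.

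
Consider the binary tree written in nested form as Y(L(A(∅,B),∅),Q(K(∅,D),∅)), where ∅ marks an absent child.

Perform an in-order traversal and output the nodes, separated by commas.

A, B, L, Y, K, D, Q

In-order visits the left subtree, then the node, then the right subtree.
At Y: go left to L.
  At L: go left to A.
    At A: no left child.
    Visit A.
    At A: go right to B.
      B is a leaf — visit B.
  Visit L.
  At L: no right child.
Visit Y.
At Y: go right to Q.
  At Q: go left to K.
    At K: no left child.
    Visit K.
    At K: go right to D.
      D is a leaf — visit D.
  Visit Q.
  At Q: no right child.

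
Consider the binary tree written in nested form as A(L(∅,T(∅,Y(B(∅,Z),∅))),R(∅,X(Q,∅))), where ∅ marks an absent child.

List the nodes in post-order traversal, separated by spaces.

Post-order visits the left subtree, then the right subtree, then the node.
At A: go left to L.
  At L: no left child.
  At L: go right to T.
    At T: no left child.
    At T: go right to Y.
      At Y: go left to B.
        At B: no left child.
        At B: go right to Z.
          Z is a leaf — visit Z.
        Visit B.
      At Y: no right child.
      Visit Y.
    Visit T.
  Visit L.
At A: go right to R.
  At R: no left child.
  At R: go right to X.
    At X: go left to Q.
      Q is a leaf — visit Q.
    At X: no right child.
    Visit X.
  Visit R.
Visit A.

Z B Y T L Q X R A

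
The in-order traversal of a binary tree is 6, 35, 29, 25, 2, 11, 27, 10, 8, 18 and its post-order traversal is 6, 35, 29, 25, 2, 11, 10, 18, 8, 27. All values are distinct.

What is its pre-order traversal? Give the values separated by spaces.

The last element of post-order is the root; it splits in-order into left and right subtrees.
Root 27: left subtree has 6 nodes {6, 35, 29, 25, 2, 11}, right has 3 {10, 8, 18}.
  Root 11: left subtree has 5 nodes {6, 35, 29, 25, 2}, right has 0 { }.
    Root 2: left subtree has 4 nodes {6, 35, 29, 25}, right has 0 { }.
      Root 25: left subtree has 3 nodes {6, 35, 29}, right has 0 { }.
        Root 29: left subtree has 2 nodes {6, 35}, right has 0 { }.
          Root 35: left subtree has 1 node {6}, right has 0 { }.
  Root 8: left subtree has 1 node {10}, right has 1 {18}.

27 11 2 25 29 35 6 8 10 18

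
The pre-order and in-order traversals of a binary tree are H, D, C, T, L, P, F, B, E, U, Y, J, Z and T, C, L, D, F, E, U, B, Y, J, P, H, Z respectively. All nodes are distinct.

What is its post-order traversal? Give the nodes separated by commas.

The first element of pre-order is the root; it splits in-order into left and right subtrees.
Root H: left subtree has 11 nodes {T, C, L, D, F, E, U, B, Y, J, P}, right has 1 {Z}.
  Root D: left subtree has 3 nodes {T, C, L}, right has 7 {F, E, U, B, Y, J, P}.
    Root C: left subtree has 1 node {T}, right has 1 {L}.
    Root P: left subtree has 6 nodes {F, E, U, B, Y, J}, right has 0 { }.
      Root F: left subtree has 0 nodes { }, right has 5 {E, U, B, Y, J}.
        Root B: left subtree has 2 nodes {E, U}, right has 2 {Y, J}.
          Root E: left subtree has 0 nodes { }, right has 1 {U}.
          Root Y: left subtree has 0 nodes { }, right has 1 {J}.

T, L, C, U, E, J, Y, B, F, P, D, Z, H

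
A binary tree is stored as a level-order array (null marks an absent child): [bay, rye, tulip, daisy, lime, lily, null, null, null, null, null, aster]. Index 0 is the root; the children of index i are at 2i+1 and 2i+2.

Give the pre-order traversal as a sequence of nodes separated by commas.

bay, rye, daisy, lime, tulip, lily, aster

Pre-order visits the node, then its left subtree, then its right subtree.
Visit bay.
At bay: go left to rye.
  Visit rye.
  At rye: go left to daisy.
    daisy is a leaf — visit daisy.
  At rye: go right to lime.
    lime is a leaf — visit lime.
At bay: go right to tulip.
  Visit tulip.
  At tulip: go left to lily.
    Visit lily.
    At lily: go left to aster.
      aster is a leaf — visit aster.
    At lily: no right child.
  At tulip: no right child.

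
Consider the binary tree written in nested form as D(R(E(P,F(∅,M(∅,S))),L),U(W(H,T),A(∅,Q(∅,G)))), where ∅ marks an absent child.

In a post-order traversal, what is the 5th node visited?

Post-order visits the left subtree, then the right subtree, then the node.
At D: go left to R.
  At R: go left to E.
    At E: go left to P.
      P is a leaf — visit P.
    At E: go right to F.
      At F: no left child.
      At F: go right to M.
        At M: no left child.
        At M: go right to S.
          S is a leaf — visit S.
        Visit M.
      Visit F.
    Visit E.
  At R: go right to L.
    L is a leaf — visit L.
  Visit R.
At D: go right to U.
  At U: go left to W.
    At W: go left to H.
      H is a leaf — visit H.
    At W: go right to T.
      T is a leaf — visit T.
    Visit W.
  At U: go right to A.
    At A: no left child.
    At A: go right to Q.
      At Q: no left child.
      At Q: go right to G.
        G is a leaf — visit G.
      Visit Q.
    Visit A.
  Visit U.
Visit D.
Full post-order sequence: P, S, M, F, E, L, R, H, T, W, G, Q, A, U, D.

E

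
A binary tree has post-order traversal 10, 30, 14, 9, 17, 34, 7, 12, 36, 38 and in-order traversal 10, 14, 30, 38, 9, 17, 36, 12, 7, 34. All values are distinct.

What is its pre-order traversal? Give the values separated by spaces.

The last element of post-order is the root; it splits in-order into left and right subtrees.
Root 38: left subtree has 3 nodes {10, 14, 30}, right has 6 {9, 17, 36, 12, 7, 34}.
  Root 14: left subtree has 1 node {10}, right has 1 {30}.
  Root 36: left subtree has 2 nodes {9, 17}, right has 3 {12, 7, 34}.
    Root 17: left subtree has 1 node {9}, right has 0 { }.
    Root 12: left subtree has 0 nodes { }, right has 2 {7, 34}.
      Root 7: left subtree has 0 nodes { }, right has 1 {34}.

38 14 10 30 36 17 9 12 7 34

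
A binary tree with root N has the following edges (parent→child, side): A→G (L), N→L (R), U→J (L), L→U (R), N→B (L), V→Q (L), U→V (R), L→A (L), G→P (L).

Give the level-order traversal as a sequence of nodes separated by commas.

Level-order visits nodes level by level from the root, left to right within each level.
Level 0: N
Level 1: B, L
Level 2: A, U
Level 3: G, J, V
Level 4: P, Q

N, B, L, A, U, G, J, V, P, Q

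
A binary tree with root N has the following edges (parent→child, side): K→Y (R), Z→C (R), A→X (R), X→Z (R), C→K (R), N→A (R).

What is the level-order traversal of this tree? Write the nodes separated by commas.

Level-order visits nodes level by level from the root, left to right within each level.
Level 0: N
Level 1: A
Level 2: X
Level 3: Z
Level 4: C
Level 5: K
Level 6: Y

N, A, X, Z, C, K, Y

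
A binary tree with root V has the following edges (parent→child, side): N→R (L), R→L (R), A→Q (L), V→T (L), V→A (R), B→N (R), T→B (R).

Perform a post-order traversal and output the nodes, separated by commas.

Post-order visits the left subtree, then the right subtree, then the node.
At V: go left to T.
  At T: no left child.
  At T: go right to B.
    At B: no left child.
    At B: go right to N.
      At N: go left to R.
        At R: no left child.
        At R: go right to L.
          L is a leaf — visit L.
        Visit R.
      At N: no right child.
      Visit N.
    Visit B.
  Visit T.
At V: go right to A.
  At A: go left to Q.
    Q is a leaf — visit Q.
  At A: no right child.
  Visit A.
Visit V.

L, R, N, B, T, Q, A, V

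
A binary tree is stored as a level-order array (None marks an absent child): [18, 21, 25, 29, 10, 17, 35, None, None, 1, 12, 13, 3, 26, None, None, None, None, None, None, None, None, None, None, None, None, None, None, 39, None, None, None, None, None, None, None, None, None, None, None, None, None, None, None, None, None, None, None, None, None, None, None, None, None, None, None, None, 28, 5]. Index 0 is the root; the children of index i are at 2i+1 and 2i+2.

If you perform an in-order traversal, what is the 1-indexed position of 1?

In-order visits the left subtree, then the node, then the right subtree.
At 18: go left to 21.
  At 21: go left to 29.
    29 is a leaf — visit 29.
  Visit 21.
  At 21: go right to 10.
    At 10: go left to 1.
      1 is a leaf — visit 1.
    Visit 10.
    At 10: go right to 12.
      12 is a leaf — visit 12.
Visit 18.
At 18: go right to 25.
  At 25: go left to 17.
    At 17: go left to 13.
      13 is a leaf — visit 13.
    Visit 17.
    At 17: go right to 3.
      3 is a leaf — visit 3.
  Visit 25.
  At 25: go right to 35.
    At 35: go left to 26.
      At 26: no left child.
      Visit 26.
      At 26: go right to 39.
        At 39: go left to 28.
          28 is a leaf — visit 28.
        Visit 39.
        At 39: go right to 5.
          5 is a leaf — visit 5.
    Visit 35.
    At 35: no right child.
Full in-order sequence: 29, 21, 1, 10, 12, 18, 13, 17, 3, 25, 26, 28, 39, 5, 35.

3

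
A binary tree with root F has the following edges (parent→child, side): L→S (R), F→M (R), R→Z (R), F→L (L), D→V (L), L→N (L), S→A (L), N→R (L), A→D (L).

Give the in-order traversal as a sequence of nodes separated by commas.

R, Z, N, L, V, D, A, S, F, M

In-order visits the left subtree, then the node, then the right subtree.
At F: go left to L.
  At L: go left to N.
    At N: go left to R.
      At R: no left child.
      Visit R.
      At R: go right to Z.
        Z is a leaf — visit Z.
    Visit N.
    At N: no right child.
  Visit L.
  At L: go right to S.
    At S: go left to A.
      At A: go left to D.
        At D: go left to V.
          V is a leaf — visit V.
        Visit D.
        At D: no right child.
      Visit A.
      At A: no right child.
    Visit S.
    At S: no right child.
Visit F.
At F: go right to M.
  M is a leaf — visit M.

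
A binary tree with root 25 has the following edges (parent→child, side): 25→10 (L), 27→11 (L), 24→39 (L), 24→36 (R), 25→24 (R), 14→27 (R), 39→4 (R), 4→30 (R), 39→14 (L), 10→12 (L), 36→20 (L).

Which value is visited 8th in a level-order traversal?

Level-order visits nodes level by level from the root, left to right within each level.
Level 0: 25
Level 1: 10, 24
Level 2: 12, 39, 36
Level 3: 14, 4, 20
Level 4: 27, 30
Level 5: 11
Full level-order sequence: 25, 10, 24, 12, 39, 36, 14, 4, 20, 27, 30, 11.

4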